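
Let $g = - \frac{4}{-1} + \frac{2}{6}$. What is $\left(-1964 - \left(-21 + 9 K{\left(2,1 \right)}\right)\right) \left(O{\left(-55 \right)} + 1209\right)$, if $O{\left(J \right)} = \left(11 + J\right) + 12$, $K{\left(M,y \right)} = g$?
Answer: $-2332814$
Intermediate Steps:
$g = \frac{13}{3}$ ($g = \left(-4\right) \left(-1\right) + 2 \cdot \frac{1}{6} = 4 + \frac{1}{3} = \frac{13}{3} \approx 4.3333$)
$K{\left(M,y \right)} = \frac{13}{3}$
$O{\left(J \right)} = 23 + J$
$\left(-1964 - \left(-21 + 9 K{\left(2,1 \right)}\right)\right) \left(O{\left(-55 \right)} + 1209\right) = \left(-1964 + \left(\left(-9\right) \frac{13}{3} + 21\right)\right) \left(\left(23 - 55\right) + 1209\right) = \left(-1964 + \left(-39 + 21\right)\right) \left(-32 + 1209\right) = \left(-1964 - 18\right) 1177 = \left(-1982\right) 1177 = -2332814$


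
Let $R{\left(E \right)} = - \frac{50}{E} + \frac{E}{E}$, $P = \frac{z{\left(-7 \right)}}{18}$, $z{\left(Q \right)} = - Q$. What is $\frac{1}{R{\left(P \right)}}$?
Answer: $- \frac{7}{893} \approx -0.0078387$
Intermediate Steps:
$P = \frac{7}{18}$ ($P = \frac{\left(-1\right) \left(-7\right)}{18} = 7 \cdot \frac{1}{18} = \frac{7}{18} \approx 0.38889$)
$R{\left(E \right)} = 1 - \frac{50}{E}$ ($R{\left(E \right)} = - \frac{50}{E} + 1 = 1 - \frac{50}{E}$)
$\frac{1}{R{\left(P \right)}} = \frac{1}{\frac{1}{\frac{7}{18}} \left(-50 + \frac{7}{18}\right)} = \frac{1}{\frac{18}{7} \left(- \frac{893}{18}\right)} = \frac{1}{- \frac{893}{7}} = - \frac{7}{893}$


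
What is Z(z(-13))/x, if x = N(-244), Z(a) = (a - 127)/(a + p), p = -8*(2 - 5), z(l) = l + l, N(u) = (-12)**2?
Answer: 17/32 ≈ 0.53125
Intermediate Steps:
N(u) = 144
z(l) = 2*l
p = 24 (p = -8*(-3) = 24)
Z(a) = (-127 + a)/(24 + a) (Z(a) = (a - 127)/(a + 24) = (-127 + a)/(24 + a))
x = 144
Z(z(-13))/x = ((-127 + 2*(-13))/(24 + 2*(-13)))/144 = ((-127 - 26)/(24 - 26))*(1/144) = (-153/(-2))*(1/144) = -1/2*(-153)*(1/144) = (153/2)*(1/144) = 17/32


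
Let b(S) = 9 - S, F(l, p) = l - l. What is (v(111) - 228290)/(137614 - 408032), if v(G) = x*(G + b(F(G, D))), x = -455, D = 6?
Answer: 141445/135209 ≈ 1.0461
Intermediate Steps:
F(l, p) = 0
v(G) = -4095 - 455*G (v(G) = -455*(G + (9 - 1*0)) = -455*(G + (9 + 0)) = -455*(G + 9) = -455*(9 + G) = -4095 - 455*G)
(v(111) - 228290)/(137614 - 408032) = ((-4095 - 455*111) - 228290)/(137614 - 408032) = ((-4095 - 50505) - 228290)/(-270418) = (-54600 - 228290)*(-1/270418) = -282890*(-1/270418) = 141445/135209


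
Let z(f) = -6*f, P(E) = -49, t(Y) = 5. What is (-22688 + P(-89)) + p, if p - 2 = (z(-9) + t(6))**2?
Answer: -19254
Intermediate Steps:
p = 3483 (p = 2 + (-6*(-9) + 5)**2 = 2 + (54 + 5)**2 = 2 + 59**2 = 2 + 3481 = 3483)
(-22688 + P(-89)) + p = (-22688 - 49) + 3483 = -22737 + 3483 = -19254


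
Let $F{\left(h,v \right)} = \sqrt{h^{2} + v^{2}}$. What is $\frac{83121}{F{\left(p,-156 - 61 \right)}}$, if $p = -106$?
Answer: $\frac{83121 \sqrt{2333}}{11665} \approx 344.18$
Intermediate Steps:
$\frac{83121}{F{\left(p,-156 - 61 \right)}} = \frac{83121}{\sqrt{\left(-106\right)^{2} + \left(-156 - 61\right)^{2}}} = \frac{83121}{\sqrt{11236 + \left(-217\right)^{2}}} = \frac{83121}{\sqrt{11236 + 47089}} = \frac{83121}{\sqrt{58325}} = \frac{83121}{5 \sqrt{2333}} = 83121 \frac{\sqrt{2333}}{11665} = \frac{83121 \sqrt{2333}}{11665}$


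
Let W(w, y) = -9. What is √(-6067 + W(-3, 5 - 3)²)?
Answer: I*√5986 ≈ 77.369*I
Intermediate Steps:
√(-6067 + W(-3, 5 - 3)²) = √(-6067 + (-9)²) = √(-6067 + 81) = √(-5986) = I*√5986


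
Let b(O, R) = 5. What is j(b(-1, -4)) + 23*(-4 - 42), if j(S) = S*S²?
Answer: -933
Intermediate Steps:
j(S) = S³
j(b(-1, -4)) + 23*(-4 - 42) = 5³ + 23*(-4 - 42) = 125 + 23*(-46) = 125 - 1058 = -933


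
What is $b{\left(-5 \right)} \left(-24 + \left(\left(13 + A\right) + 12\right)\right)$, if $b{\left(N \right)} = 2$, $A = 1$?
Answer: $4$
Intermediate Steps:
$b{\left(-5 \right)} \left(-24 + \left(\left(13 + A\right) + 12\right)\right) = 2 \left(-24 + \left(\left(13 + 1\right) + 12\right)\right) = 2 \left(-24 + \left(14 + 12\right)\right) = 2 \left(-24 + 26\right) = 2 \cdot 2 = 4$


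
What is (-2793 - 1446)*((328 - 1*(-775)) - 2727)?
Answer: 6884136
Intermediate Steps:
(-2793 - 1446)*((328 - 1*(-775)) - 2727) = -4239*((328 + 775) - 2727) = -4239*(1103 - 2727) = -4239*(-1624) = 6884136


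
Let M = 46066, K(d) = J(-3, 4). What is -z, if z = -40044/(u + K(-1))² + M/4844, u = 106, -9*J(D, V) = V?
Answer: -3232842623/546463750 ≈ -5.9159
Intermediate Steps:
J(D, V) = -V/9
K(d) = -4/9 (K(d) = -⅑*4 = -4/9)
z = 3232842623/546463750 (z = -40044/(106 - 4/9)² + 46066/4844 = -40044/((950/9)²) + 46066*(1/4844) = -40044/902500/81 + 23033/2422 = -40044*81/902500 + 23033/2422 = -810891/225625 + 23033/2422 = 3232842623/546463750 ≈ 5.9159)
-z = -1*3232842623/546463750 = -3232842623/546463750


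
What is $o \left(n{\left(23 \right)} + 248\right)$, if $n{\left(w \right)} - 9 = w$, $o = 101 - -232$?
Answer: $93240$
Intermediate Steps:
$o = 333$ ($o = 101 + 232 = 333$)
$n{\left(w \right)} = 9 + w$
$o \left(n{\left(23 \right)} + 248\right) = 333 \left(\left(9 + 23\right) + 248\right) = 333 \left(32 + 248\right) = 333 \cdot 280 = 93240$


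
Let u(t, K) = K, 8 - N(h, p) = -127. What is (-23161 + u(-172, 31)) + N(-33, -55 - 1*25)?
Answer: -22995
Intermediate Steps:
N(h, p) = 135 (N(h, p) = 8 - 1*(-127) = 8 + 127 = 135)
(-23161 + u(-172, 31)) + N(-33, -55 - 1*25) = (-23161 + 31) + 135 = -23130 + 135 = -22995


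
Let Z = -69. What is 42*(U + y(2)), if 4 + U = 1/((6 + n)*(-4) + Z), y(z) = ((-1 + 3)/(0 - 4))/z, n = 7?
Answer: -43281/242 ≈ -178.85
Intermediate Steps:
y(z) = -1/(2*z) (y(z) = (2/(-4))/z = (2*(-¼))/z = -1/(2*z))
U = -485/121 (U = -4 + 1/((6 + 7)*(-4) - 69) = -4 + 1/(13*(-4) - 69) = -4 + 1/(-52 - 69) = -4 + 1/(-121) = -4 - 1/121 = -485/121 ≈ -4.0083)
42*(U + y(2)) = 42*(-485/121 - ½/2) = 42*(-485/121 - ½*½) = 42*(-485/121 - ¼) = 42*(-2061/484) = -43281/242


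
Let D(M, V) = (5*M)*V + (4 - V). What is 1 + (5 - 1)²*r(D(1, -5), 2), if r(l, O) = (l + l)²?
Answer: 16385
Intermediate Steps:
D(M, V) = 4 - V + 5*M*V (D(M, V) = 5*M*V + (4 - V) = 4 - V + 5*M*V)
r(l, O) = 4*l² (r(l, O) = (2*l)² = 4*l²)
1 + (5 - 1)²*r(D(1, -5), 2) = 1 + (5 - 1)²*(4*(4 - 1*(-5) + 5*1*(-5))²) = 1 + 4²*(4*(4 + 5 - 25)²) = 1 + 16*(4*(-16)²) = 1 + 16*(4*256) = 1 + 16*1024 = 1 + 16384 = 16385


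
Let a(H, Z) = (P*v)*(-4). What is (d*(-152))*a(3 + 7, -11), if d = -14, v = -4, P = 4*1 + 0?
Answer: 136192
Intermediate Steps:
P = 4 (P = 4 + 0 = 4)
a(H, Z) = 64 (a(H, Z) = (4*(-4))*(-4) = -16*(-4) = 64)
(d*(-152))*a(3 + 7, -11) = -14*(-152)*64 = 2128*64 = 136192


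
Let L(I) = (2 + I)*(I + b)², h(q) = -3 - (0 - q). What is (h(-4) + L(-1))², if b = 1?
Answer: 49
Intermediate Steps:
h(q) = -3 + q (h(q) = -3 - (-1)*q = -3 + q)
L(I) = (1 + I)²*(2 + I) (L(I) = (2 + I)*(I + 1)² = (2 + I)*(1 + I)² = (1 + I)²*(2 + I))
(h(-4) + L(-1))² = ((-3 - 4) + (1 - 1)²*(2 - 1))² = (-7 + 0²*1)² = (-7 + 0*1)² = (-7 + 0)² = (-7)² = 49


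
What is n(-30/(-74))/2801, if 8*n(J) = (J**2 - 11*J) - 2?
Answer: -4309/15338276 ≈ -0.00028093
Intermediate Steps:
n(J) = -1/4 - 11*J/8 + J**2/8 (n(J) = ((J**2 - 11*J) - 2)/8 = (-2 + J**2 - 11*J)/8 = -1/4 - 11*J/8 + J**2/8)
n(-30/(-74))/2801 = (-1/4 - (-165)/(4*(-74)) + (-30/(-74))**2/8)/2801 = (-1/4 - (-165)*(-1)/(4*74) + (-30*(-1/74))**2/8)*(1/2801) = (-1/4 - 11/8*15/37 + (15/37)**2/8)*(1/2801) = (-1/4 - 165/296 + (1/8)*(225/1369))*(1/2801) = (-1/4 - 165/296 + 225/10952)*(1/2801) = -4309/5476*1/2801 = -4309/15338276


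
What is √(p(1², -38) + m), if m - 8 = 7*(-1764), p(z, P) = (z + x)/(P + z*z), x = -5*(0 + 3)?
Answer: I*√16892942/37 ≈ 111.08*I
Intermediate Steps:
x = -15 (x = -5*3 = -15)
p(z, P) = (-15 + z)/(P + z²) (p(z, P) = (z - 15)/(P + z*z) = (-15 + z)/(P + z²))
m = -12340 (m = 8 + 7*(-1764) = 8 - 12348 = -12340)
√(p(1², -38) + m) = √((-15 + 1²)/(-38 + (1²)²) - 12340) = √((-15 + 1)/(-38 + 1²) - 12340) = √(-14/(-38 + 1) - 12340) = √(-14/(-37) - 12340) = √(-1/37*(-14) - 12340) = √(14/37 - 12340) = √(-456566/37) = I*√16892942/37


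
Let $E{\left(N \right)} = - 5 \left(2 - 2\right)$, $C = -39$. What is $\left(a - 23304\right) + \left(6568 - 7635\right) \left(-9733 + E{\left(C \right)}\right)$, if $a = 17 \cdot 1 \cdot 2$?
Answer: $10361841$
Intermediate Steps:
$a = 34$ ($a = 17 \cdot 2 = 34$)
$E{\left(N \right)} = 0$ ($E{\left(N \right)} = \left(-5\right) 0 = 0$)
$\left(a - 23304\right) + \left(6568 - 7635\right) \left(-9733 + E{\left(C \right)}\right) = \left(34 - 23304\right) + \left(6568 - 7635\right) \left(-9733 + 0\right) = -23270 - -10385111 = -23270 + 10385111 = 10361841$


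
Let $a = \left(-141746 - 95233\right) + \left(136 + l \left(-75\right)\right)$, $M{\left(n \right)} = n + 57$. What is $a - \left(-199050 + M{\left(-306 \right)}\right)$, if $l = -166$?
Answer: $-25094$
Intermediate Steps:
$M{\left(n \right)} = 57 + n$
$a = -224393$ ($a = \left(-141746 - 95233\right) + \left(136 - -12450\right) = -236979 + \left(136 + 12450\right) = -236979 + 12586 = -224393$)
$a - \left(-199050 + M{\left(-306 \right)}\right) = -224393 + \left(199050 - \left(57 - 306\right)\right) = -224393 + \left(199050 - -249\right) = -224393 + \left(199050 + 249\right) = -224393 + 199299 = -25094$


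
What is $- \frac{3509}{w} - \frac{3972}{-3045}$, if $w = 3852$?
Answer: $\frac{1538413}{3909780} \approx 0.39348$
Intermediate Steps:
$- \frac{3509}{w} - \frac{3972}{-3045} = - \frac{3509}{3852} - \frac{3972}{-3045} = \left(-3509\right) \frac{1}{3852} - - \frac{1324}{1015} = - \frac{3509}{3852} + \frac{1324}{1015} = \frac{1538413}{3909780}$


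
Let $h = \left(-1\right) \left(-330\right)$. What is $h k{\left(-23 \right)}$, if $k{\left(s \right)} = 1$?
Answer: $330$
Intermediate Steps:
$h = 330$
$h k{\left(-23 \right)} = 330 \cdot 1 = 330$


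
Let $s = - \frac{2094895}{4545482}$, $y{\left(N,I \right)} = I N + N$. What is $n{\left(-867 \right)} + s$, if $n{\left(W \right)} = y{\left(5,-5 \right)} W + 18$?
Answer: $\frac{78898381661}{4545482} \approx 17358.0$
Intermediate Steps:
$y{\left(N,I \right)} = N + I N$
$n{\left(W \right)} = 18 - 20 W$ ($n{\left(W \right)} = 5 \left(1 - 5\right) W + 18 = 5 \left(-4\right) W + 18 = - 20 W + 18 = 18 - 20 W$)
$s = - \frac{2094895}{4545482}$ ($s = \left(-2094895\right) \frac{1}{4545482} = - \frac{2094895}{4545482} \approx -0.46087$)
$n{\left(-867 \right)} + s = \left(18 - -17340\right) - \frac{2094895}{4545482} = \left(18 + 17340\right) - \frac{2094895}{4545482} = 17358 - \frac{2094895}{4545482} = \frac{78898381661}{4545482}$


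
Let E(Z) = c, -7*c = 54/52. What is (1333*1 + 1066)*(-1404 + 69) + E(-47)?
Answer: -582885057/182 ≈ -3.2027e+6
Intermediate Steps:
c = -27/182 (c = -54/(7*52) = -⅐*27/26 = -27/182 ≈ -0.14835)
E(Z) = -27/182
(1333*1 + 1066)*(-1404 + 69) + E(-47) = (1333*1 + 1066)*(-1404 + 69) - 27/182 = (1333 + 1066)*(-1335) - 27/182 = 2399*(-1335) - 27/182 = -3202665 - 27/182 = -582885057/182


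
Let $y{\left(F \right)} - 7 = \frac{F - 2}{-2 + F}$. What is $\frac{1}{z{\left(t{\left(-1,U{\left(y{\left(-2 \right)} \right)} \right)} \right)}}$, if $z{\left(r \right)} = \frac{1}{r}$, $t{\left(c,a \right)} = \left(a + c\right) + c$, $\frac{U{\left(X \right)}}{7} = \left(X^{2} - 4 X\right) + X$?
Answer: $278$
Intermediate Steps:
$y{\left(F \right)} = 8$ ($y{\left(F \right)} = 7 + \frac{F - 2}{-2 + F} = 7 + \frac{-2 + F}{-2 + F} = 7 + 1 = 8$)
$U{\left(X \right)} = - 21 X + 7 X^{2}$ ($U{\left(X \right)} = 7 \left(\left(X^{2} - 4 X\right) + X\right) = 7 \left(X^{2} - 3 X\right) = - 21 X + 7 X^{2}$)
$t{\left(c,a \right)} = a + 2 c$
$\frac{1}{z{\left(t{\left(-1,U{\left(y{\left(-2 \right)} \right)} \right)} \right)}} = \frac{1}{\frac{1}{7 \cdot 8 \left(-3 + 8\right) + 2 \left(-1\right)}} = \frac{1}{\frac{1}{7 \cdot 8 \cdot 5 - 2}} = \frac{1}{\frac{1}{280 - 2}} = \frac{1}{\frac{1}{278}} = 278$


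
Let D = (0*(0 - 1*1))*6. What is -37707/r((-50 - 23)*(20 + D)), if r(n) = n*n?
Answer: -37707/2131600 ≈ -0.017690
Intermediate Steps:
D = 0 (D = (0*(0 - 1))*6 = (0*(-1))*6 = 0*6 = 0)
r(n) = n**2
-37707/r((-50 - 23)*(20 + D)) = -37707*1/((-50 - 23)**2*(20 + 0)**2) = -37707/((-73*20)**2) = -37707/((-1460)**2) = -37707/2131600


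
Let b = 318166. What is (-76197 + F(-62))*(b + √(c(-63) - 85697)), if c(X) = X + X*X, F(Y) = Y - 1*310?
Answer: -24361652454 - 76569*I*√81791 ≈ -2.4362e+10 - 2.1898e+7*I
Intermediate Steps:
F(Y) = -310 + Y (F(Y) = Y - 310 = -310 + Y)
c(X) = X + X²
(-76197 + F(-62))*(b + √(c(-63) - 85697)) = (-76197 + (-310 - 62))*(318166 + √(-63*(1 - 63) - 85697)) = (-76197 - 372)*(318166 + √(-63*(-62) - 85697)) = -76569*(318166 + √(3906 - 85697)) = -76569*(318166 + √(-81791)) = -76569*(318166 + I*√81791) = -24361652454 - 76569*I*√81791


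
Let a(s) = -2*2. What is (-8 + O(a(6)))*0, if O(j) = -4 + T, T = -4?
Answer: 0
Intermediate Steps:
a(s) = -4
O(j) = -8 (O(j) = -4 - 4 = -8)
(-8 + O(a(6)))*0 = (-8 - 8)*0 = -16*0 = 0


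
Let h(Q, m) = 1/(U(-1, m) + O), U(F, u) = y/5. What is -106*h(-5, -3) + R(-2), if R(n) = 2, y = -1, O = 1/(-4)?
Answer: 2138/9 ≈ 237.56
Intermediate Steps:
O = -¼ ≈ -0.25000
U(F, u) = -⅕ (U(F, u) = -1/5 = -1*⅕ = -⅕)
h(Q, m) = -20/9 (h(Q, m) = 1/(-⅕ - ¼) = 1/(-9/20) = -20/9)
-106*h(-5, -3) + R(-2) = -106*(-20/9) + 2 = 2120/9 + 2 = 2138/9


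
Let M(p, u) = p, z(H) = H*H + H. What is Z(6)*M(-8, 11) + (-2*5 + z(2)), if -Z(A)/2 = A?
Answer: 92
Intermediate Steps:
z(H) = H + H**2 (z(H) = H**2 + H = H + H**2)
Z(A) = -2*A
Z(6)*M(-8, 11) + (-2*5 + z(2)) = -2*6*(-8) + (-2*5 + 2*(1 + 2)) = -12*(-8) + (-10 + 2*3) = 96 + (-10 + 6) = 96 - 4 = 92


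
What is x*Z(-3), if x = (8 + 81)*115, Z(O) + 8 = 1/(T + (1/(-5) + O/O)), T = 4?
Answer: -1913945/24 ≈ -79748.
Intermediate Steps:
Z(O) = -187/24 (Z(O) = -8 + 1/(4 + (1/(-5) + O/O)) = -8 + 1/(4 + (1*(-1/5) + 1)) = -8 + 1/(4 + (-1/5 + 1)) = -8 + 1/(4 + 4/5) = -8 + 1/(24/5) = -8 + 5/24 = -187/24)
x = 10235 (x = 89*115 = 10235)
x*Z(-3) = 10235*(-187/24) = -1913945/24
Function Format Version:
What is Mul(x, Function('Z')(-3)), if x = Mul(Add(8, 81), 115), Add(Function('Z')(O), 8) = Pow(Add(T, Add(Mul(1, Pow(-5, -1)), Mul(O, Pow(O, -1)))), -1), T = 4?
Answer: Rational(-1913945, 24) ≈ -79748.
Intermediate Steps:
Function('Z')(O) = Rational(-187, 24) (Function('Z')(O) = Add(-8, Pow(Add(4, Add(Mul(1, Pow(-5, -1)), Mul(O, Pow(O, -1)))), -1)) = Add(-8, Pow(Add(4, Add(Mul(1, Rational(-1, 5)), 1)), -1)) = Add(-8, Pow(Add(4, Add(Rational(-1, 5), 1)), -1)) = Add(-8, Pow(Add(4, Rational(4, 5)), -1)) = Add(-8, Pow(Rational(24, 5), -1)) = Add(-8, Rational(5, 24)) = Rational(-187, 24))
x = 10235 (x = Mul(89, 115) = 10235)
Mul(x, Function('Z')(-3)) = Mul(10235, Rational(-187, 24)) = Rational(-1913945, 24)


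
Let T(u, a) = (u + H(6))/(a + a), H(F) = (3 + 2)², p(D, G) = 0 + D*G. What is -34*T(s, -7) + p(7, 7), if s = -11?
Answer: 83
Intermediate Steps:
p(D, G) = D*G
H(F) = 25 (H(F) = 5² = 25)
T(u, a) = (25 + u)/(2*a) (T(u, a) = (u + 25)/(a + a) = (25 + u)/((2*a)) = (25 + u)*(1/(2*a)) = (25 + u)/(2*a))
-34*T(s, -7) + p(7, 7) = -17*(25 - 11)/(-7) + 7*7 = -17*(-1)*14/7 + 49 = -34*(-1) + 49 = 34 + 49 = 83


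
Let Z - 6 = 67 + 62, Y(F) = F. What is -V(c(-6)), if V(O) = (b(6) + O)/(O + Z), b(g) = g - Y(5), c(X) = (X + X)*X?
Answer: -73/207 ≈ -0.35266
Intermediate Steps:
c(X) = 2*X² (c(X) = (2*X)*X = 2*X²)
b(g) = -5 + g (b(g) = g - 1*5 = g - 5 = -5 + g)
Z = 135 (Z = 6 + (67 + 62) = 6 + 129 = 135)
V(O) = (1 + O)/(135 + O) (V(O) = ((-5 + 6) + O)/(O + 135) = (1 + O)/(135 + O))
-V(c(-6)) = -(1 + 2*(-6)²)/(135 + 2*(-6)²) = -(1 + 2*36)/(135 + 2*36) = -(1 + 72)/(135 + 72) = -73/207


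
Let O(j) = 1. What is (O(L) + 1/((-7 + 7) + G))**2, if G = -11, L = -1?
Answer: 100/121 ≈ 0.82645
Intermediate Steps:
(O(L) + 1/((-7 + 7) + G))**2 = (1 + 1/((-7 + 7) - 11))**2 = (1 + 1/(0 - 11))**2 = (1 + 1/(-11))**2 = (1 - 1/11)**2 = (10/11)**2 = 100/121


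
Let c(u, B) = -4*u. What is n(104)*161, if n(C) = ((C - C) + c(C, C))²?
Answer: 27862016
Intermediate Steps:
n(C) = 16*C² (n(C) = ((C - C) - 4*C)² = (0 - 4*C)² = (-4*C)² = 16*C²)
n(104)*161 = (16*104²)*161 = (16*10816)*161 = 173056*161 = 27862016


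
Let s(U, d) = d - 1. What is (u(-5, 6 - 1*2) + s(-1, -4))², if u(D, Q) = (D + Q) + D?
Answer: 121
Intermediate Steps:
u(D, Q) = Q + 2*D
s(U, d) = -1 + d
(u(-5, 6 - 1*2) + s(-1, -4))² = (((6 - 1*2) + 2*(-5)) + (-1 - 4))² = (((6 - 2) - 10) - 5)² = ((4 - 10) - 5)² = (-6 - 5)² = (-11)² = 121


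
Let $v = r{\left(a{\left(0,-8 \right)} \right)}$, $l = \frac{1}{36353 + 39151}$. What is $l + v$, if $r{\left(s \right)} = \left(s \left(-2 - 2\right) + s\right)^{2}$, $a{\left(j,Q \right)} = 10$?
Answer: $\frac{67953601}{75504} \approx 900.0$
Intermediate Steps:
$l = \frac{1}{75504} \approx 1.3244 \cdot 10^{-5}$
$r{\left(s \right)} = 9 s^{2}$ ($r{\left(s \right)} = \left(s \left(-4\right) + s\right)^{2} = \left(- 4 s + s\right)^{2} = \left(- 3 s\right)^{2} = 9 s^{2}$)
$v = 900$ ($v = 9 \cdot 10^{2} = 9 \cdot 100 = 900$)
$l + v = \frac{1}{75504} + 900 = \frac{67953601}{75504}$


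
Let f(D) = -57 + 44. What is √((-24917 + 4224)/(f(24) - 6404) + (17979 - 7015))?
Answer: √50178573553/2139 ≈ 104.72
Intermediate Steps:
f(D) = -13
√((-24917 + 4224)/(f(24) - 6404) + (17979 - 7015)) = √((-24917 + 4224)/(-13 - 6404) + (17979 - 7015)) = √(-20693/(-6417) + 10964) = √(-20693*(-1/6417) + 10964) = √(20693/6417 + 10964) = √(70376681/6417) = √50178573553/2139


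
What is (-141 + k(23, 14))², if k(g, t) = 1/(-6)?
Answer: 717409/36 ≈ 19928.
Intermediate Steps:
k(g, t) = -⅙
(-141 + k(23, 14))² = (-141 - ⅙)² = (-847/6)² = 717409/36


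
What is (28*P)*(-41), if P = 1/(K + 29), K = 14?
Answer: -1148/43 ≈ -26.698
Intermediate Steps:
P = 1/43 (P = 1/(14 + 29) = 1/43 ≈ 0.023256)
(28*P)*(-41) = (28*(1/43))*(-41) = (28/43)*(-41) = -1148/43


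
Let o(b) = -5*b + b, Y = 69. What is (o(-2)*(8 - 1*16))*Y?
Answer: -4416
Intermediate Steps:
o(b) = -4*b
(o(-2)*(8 - 1*16))*Y = ((-4*(-2))*(8 - 1*16))*69 = (8*(8 - 16))*69 = (8*(-8))*69 = -64*69 = -4416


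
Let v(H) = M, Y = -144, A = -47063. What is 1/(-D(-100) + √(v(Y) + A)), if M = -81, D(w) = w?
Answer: 25/14286 - I*√11786/28572 ≈ 0.00175 - 0.0037996*I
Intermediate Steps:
v(H) = -81
1/(-D(-100) + √(v(Y) + A)) = 1/(-1*(-100) + √(-81 - 47063)) = 1/(100 + √(-47144)) = 1/(100 + 2*I*√11786)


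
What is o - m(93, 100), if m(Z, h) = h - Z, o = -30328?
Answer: -30335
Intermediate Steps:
o - m(93, 100) = -30328 - (100 - 1*93) = -30328 - (100 - 93) = -30328 - 1*7 = -30328 - 7 = -30335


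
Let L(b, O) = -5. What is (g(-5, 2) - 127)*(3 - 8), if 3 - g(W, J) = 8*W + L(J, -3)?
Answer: 395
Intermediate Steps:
g(W, J) = 8 - 8*W (g(W, J) = 3 - (8*W - 5) = 3 - (-5 + 8*W) = 3 + (5 - 8*W) = 8 - 8*W)
(g(-5, 2) - 127)*(3 - 8) = ((8 - 8*(-5)) - 127)*(3 - 8) = ((8 + 40) - 127)*(-5) = (48 - 127)*(-5) = -79*(-5) = 395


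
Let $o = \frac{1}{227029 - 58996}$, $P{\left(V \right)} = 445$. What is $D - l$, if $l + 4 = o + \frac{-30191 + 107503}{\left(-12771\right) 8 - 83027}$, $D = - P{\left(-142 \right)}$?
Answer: $- \frac{13710431520734}{31118871435} \approx -440.58$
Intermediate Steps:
$D = -445$ ($D = \left(-1\right) 445 = -445$)
$o = \frac{1}{168033} \approx 5.9512 \cdot 10^{-6}$
$l = - \frac{137466267841}{31118871435}$ ($l = -4 + \left(\frac{1}{168033} + \frac{-30191 + 107503}{\left(-12771\right) 8 - 83027}\right) = -4 + \left(\frac{1}{168033} + \frac{77312}{-102168 - 83027}\right) = -4 + \left(\frac{1}{168033} + \frac{77312}{-185195}\right) = -4 + \left(\frac{1}{168033} + 77312 \left(- \frac{1}{185195}\right)\right) = -4 + \left(\frac{1}{168033} - \frac{77312}{185195}\right) = -4 - \frac{12990782101}{31118871435} = - \frac{137466267841}{31118871435} \approx -4.4175$)
$D - l = -445 - - \frac{137466267841}{31118871435} = -445 + \frac{137466267841}{31118871435} = - \frac{13710431520734}{31118871435}$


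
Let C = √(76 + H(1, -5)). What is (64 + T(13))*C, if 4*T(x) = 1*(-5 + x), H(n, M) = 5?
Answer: 594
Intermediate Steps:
C = 9 (C = √(76 + 5) = √81 = 9)
T(x) = -5/4 + x/4 (T(x) = (1*(-5 + x))/4 = (-5 + x)/4 = -5/4 + x/4)
(64 + T(13))*C = (64 + (-5/4 + (¼)*13))*9 = (64 + (-5/4 + 13/4))*9 = (64 + 2)*9 = 66*9 = 594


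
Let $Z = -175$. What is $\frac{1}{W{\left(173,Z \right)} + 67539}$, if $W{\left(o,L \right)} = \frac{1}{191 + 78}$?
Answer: $\frac{269}{18167992} \approx 1.4806 \cdot 10^{-5}$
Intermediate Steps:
$W{\left(o,L \right)} = \frac{1}{269}$
$\frac{1}{W{\left(173,Z \right)} + 67539} = \frac{1}{\frac{1}{269} + 67539} = \frac{1}{\frac{18167992}{269}} = \frac{269}{18167992}$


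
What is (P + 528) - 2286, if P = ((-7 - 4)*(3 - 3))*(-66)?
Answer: -1758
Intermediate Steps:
P = 0 (P = -11*0*(-66) = 0*(-66) = 0)
(P + 528) - 2286 = (0 + 528) - 2286 = 528 - 2286 = -1758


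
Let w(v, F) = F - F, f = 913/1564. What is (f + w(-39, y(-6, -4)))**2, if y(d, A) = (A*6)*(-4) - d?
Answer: 833569/2446096 ≈ 0.34078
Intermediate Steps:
y(d, A) = -d - 24*A (y(d, A) = (6*A)*(-4) - d = -24*A - d = -d - 24*A)
f = 913/1564 (f = 913*(1/1564) = 913/1564 ≈ 0.58376)
w(v, F) = 0
(f + w(-39, y(-6, -4)))**2 = (913/1564 + 0)**2 = (913/1564)**2 = 833569/2446096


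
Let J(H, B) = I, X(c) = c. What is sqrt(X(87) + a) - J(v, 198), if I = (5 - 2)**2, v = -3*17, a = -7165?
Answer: -9 + I*sqrt(7078) ≈ -9.0 + 84.131*I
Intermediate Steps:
v = -51
I = 9 (I = 3**2 = 9)
J(H, B) = 9
sqrt(X(87) + a) - J(v, 198) = sqrt(87 - 7165) - 1*9 = sqrt(-7078) - 9 = I*sqrt(7078) - 9 = -9 + I*sqrt(7078)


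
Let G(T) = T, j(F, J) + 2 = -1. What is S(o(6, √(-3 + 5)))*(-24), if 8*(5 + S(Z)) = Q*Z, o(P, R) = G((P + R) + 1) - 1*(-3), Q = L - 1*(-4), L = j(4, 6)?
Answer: 90 - 3*√2 ≈ 85.757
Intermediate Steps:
j(F, J) = -3 (j(F, J) = -2 - 1 = -3)
L = -3
Q = 1 (Q = -3 - 1*(-4) = -3 + 4 = 1)
o(P, R) = 4 + P + R (o(P, R) = ((P + R) + 1) - 1*(-3) = (1 + P + R) + 3 = 4 + P + R)
S(Z) = -5 + Z/8 (S(Z) = -5 + (1*Z)/8 = -5 + Z/8)
S(o(6, √(-3 + 5)))*(-24) = (-5 + (4 + 6 + √(-3 + 5))/8)*(-24) = (-5 + (4 + 6 + √2)/8)*(-24) = (-5 + (10 + √2)/8)*(-24) = (-5 + (5/4 + √2/8))*(-24) = (-15/4 + √2/8)*(-24) = 90 - 3*√2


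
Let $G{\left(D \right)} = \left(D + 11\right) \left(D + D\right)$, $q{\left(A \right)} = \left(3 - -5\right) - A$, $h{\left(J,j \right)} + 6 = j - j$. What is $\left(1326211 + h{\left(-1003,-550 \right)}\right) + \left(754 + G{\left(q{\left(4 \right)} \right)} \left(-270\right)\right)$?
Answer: $1294559$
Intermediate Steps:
$h{\left(J,j \right)} = -6$ ($h{\left(J,j \right)} = -6 + \left(j - j\right) = -6 + 0 = -6$)
$q{\left(A \right)} = 8 - A$ ($q{\left(A \right)} = \left(3 + 5\right) - A = 8 - A$)
$G{\left(D \right)} = 2 D \left(11 + D\right)$ ($G{\left(D \right)} = \left(11 + D\right) 2 D = 2 D \left(11 + D\right)$)
$\left(1326211 + h{\left(-1003,-550 \right)}\right) + \left(754 + G{\left(q{\left(4 \right)} \right)} \left(-270\right)\right) = \left(1326211 - 6\right) + \left(754 + 2 \left(8 - 4\right) \left(11 + \left(8 - 4\right)\right) \left(-270\right)\right) = 1326205 + \left(754 + 2 \left(8 - 4\right) \left(11 + \left(8 - 4\right)\right) \left(-270\right)\right) = 1326205 + \left(754 + 2 \cdot 4 \left(11 + 4\right) \left(-270\right)\right) = 1326205 + \left(754 + 2 \cdot 4 \cdot 15 \left(-270\right)\right) = 1326205 + \left(754 + 120 \left(-270\right)\right) = 1326205 + \left(754 - 32400\right) = 1326205 - 31646 = 1294559$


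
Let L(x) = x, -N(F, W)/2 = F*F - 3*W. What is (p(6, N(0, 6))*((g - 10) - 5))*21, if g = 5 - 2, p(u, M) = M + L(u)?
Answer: -10584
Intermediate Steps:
N(F, W) = -2*F² + 6*W (N(F, W) = -2*(F*F - 3*W) = -2*(F² - 3*W) = -2*F² + 6*W)
p(u, M) = M + u
g = 3
(p(6, N(0, 6))*((g - 10) - 5))*21 = (((-2*0² + 6*6) + 6)*((3 - 10) - 5))*21 = (((-2*0 + 36) + 6)*(-7 - 5))*21 = (((0 + 36) + 6)*(-12))*21 = ((36 + 6)*(-12))*21 = (42*(-12))*21 = -504*21 = -10584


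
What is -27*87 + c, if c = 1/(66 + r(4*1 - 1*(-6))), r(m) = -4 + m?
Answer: -169127/72 ≈ -2349.0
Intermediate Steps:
c = 1/72 (c = 1/(66 + (-4 + (4*1 - 1*(-6)))) = 1/(66 + (-4 + (4 + 6))) = 1/(66 + (-4 + 10)) = 1/(66 + 6) = 1/72 ≈ 0.013889)
-27*87 + c = -27*87 + 1/72 = -2349 + 1/72 = -169127/72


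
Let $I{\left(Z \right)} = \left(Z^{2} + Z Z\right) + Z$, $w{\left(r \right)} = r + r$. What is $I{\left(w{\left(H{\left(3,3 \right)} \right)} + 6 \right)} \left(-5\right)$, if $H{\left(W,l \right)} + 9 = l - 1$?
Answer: $-600$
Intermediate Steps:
$H{\left(W,l \right)} = -10 + l$ ($H{\left(W,l \right)} = -9 + \left(l - 1\right) = -9 + \left(-1 + l\right) = -10 + l$)
$w{\left(r \right)} = 2 r$
$I{\left(Z \right)} = Z + 2 Z^{2}$ ($I{\left(Z \right)} = \left(Z^{2} + Z^{2}\right) + Z = 2 Z^{2} + Z = Z + 2 Z^{2}$)
$I{\left(w{\left(H{\left(3,3 \right)} \right)} + 6 \right)} \left(-5\right) = \left(2 \left(-10 + 3\right) + 6\right) \left(1 + 2 \left(2 \left(-10 + 3\right) + 6\right)\right) \left(-5\right) = \left(2 \left(-7\right) + 6\right) \left(1 + 2 \left(2 \left(-7\right) + 6\right)\right) \left(-5\right) = \left(-14 + 6\right) \left(1 + 2 \left(-14 + 6\right)\right) \left(-5\right) = - 8 \left(1 + 2 \left(-8\right)\right) \left(-5\right) = - 8 \left(1 - 16\right) \left(-5\right) = \left(-8\right) \left(-15\right) \left(-5\right) = 120 \left(-5\right) = -600$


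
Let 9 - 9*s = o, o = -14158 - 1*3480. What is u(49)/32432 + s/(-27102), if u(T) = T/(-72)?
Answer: -2289974015/31642994304 ≈ -0.072369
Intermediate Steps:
u(T) = -T/72 (u(T) = T*(-1/72) = -T/72)
o = -17638 (o = -14158 - 3480 = -17638)
s = 17647/9 (s = 1 - ⅑*(-17638) = 1 + 17638/9 = 17647/9 ≈ 1960.8)
u(49)/32432 + s/(-27102) = -1/72*49/32432 + (17647/9)/(-27102) = -49/72*1/32432 + (17647/9)*(-1/27102) = -49/2335104 - 17647/243918 = -2289974015/31642994304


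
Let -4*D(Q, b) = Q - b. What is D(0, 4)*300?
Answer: 300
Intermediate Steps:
D(Q, b) = -Q/4 + b/4 (D(Q, b) = -(Q - b)/4 = -Q/4 + b/4)
D(0, 4)*300 = (-¼*0 + (¼)*4)*300 = (0 + 1)*300 = 1*300 = 300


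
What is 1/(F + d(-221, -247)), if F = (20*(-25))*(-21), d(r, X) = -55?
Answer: 1/10445 ≈ 9.5740e-5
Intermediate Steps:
F = 10500 (F = -500*(-21) = 10500)
1/(F + d(-221, -247)) = 1/(10500 - 55) = 1/10445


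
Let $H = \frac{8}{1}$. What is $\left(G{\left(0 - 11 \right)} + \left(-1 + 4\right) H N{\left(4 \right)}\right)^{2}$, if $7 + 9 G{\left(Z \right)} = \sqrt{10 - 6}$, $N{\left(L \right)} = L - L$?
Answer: $\frac{25}{81} \approx 0.30864$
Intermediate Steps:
$N{\left(L \right)} = 0$
$G{\left(Z \right)} = - \frac{5}{9}$ ($G{\left(Z \right)} = - \frac{7}{9} + \frac{\sqrt{10 - 6}}{9} = - \frac{7}{9} + \frac{\sqrt{4}}{9} = - \frac{7}{9} + \frac{1}{9} \cdot 2 = - \frac{7}{9} + \frac{2}{9} = - \frac{5}{9}$)
$H = 8$ ($H = 8 \cdot 1 = 8$)
$\left(G{\left(0 - 11 \right)} + \left(-1 + 4\right) H N{\left(4 \right)}\right)^{2} = \left(- \frac{5}{9} + \left(-1 + 4\right) 8 \cdot 0\right)^{2} = \left(- \frac{5}{9} + 3 \cdot 8 \cdot 0\right)^{2} = \left(- \frac{5}{9} + 24 \cdot 0\right)^{2} = \left(- \frac{5}{9} + 0\right)^{2} = \left(- \frac{5}{9}\right)^{2} = \frac{25}{81}$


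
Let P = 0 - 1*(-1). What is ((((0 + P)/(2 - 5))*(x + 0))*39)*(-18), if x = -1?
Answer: -234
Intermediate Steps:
P = 1 (P = 0 + 1 = 1)
((((0 + P)/(2 - 5))*(x + 0))*39)*(-18) = ((((0 + 1)/(2 - 5))*(-1 + 0))*39)*(-18) = (((1/(-3))*(-1))*39)*(-18) = (((1*(-⅓))*(-1))*39)*(-18) = (-⅓*(-1)*39)*(-18) = ((⅓)*39)*(-18) = 13*(-18) = -234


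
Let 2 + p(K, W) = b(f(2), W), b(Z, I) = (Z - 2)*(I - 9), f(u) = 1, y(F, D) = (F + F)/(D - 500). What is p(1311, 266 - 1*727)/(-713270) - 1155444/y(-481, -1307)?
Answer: -28638988088988/13195495 ≈ -2.1704e+6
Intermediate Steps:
y(F, D) = 2*F/(-500 + D) (y(F, D) = (2*F)/(-500 + D) = 2*F/(-500 + D))
b(Z, I) = (-9 + I)*(-2 + Z) (b(Z, I) = (-2 + Z)*(-9 + I) = (-9 + I)*(-2 + Z))
p(K, W) = 7 - W (p(K, W) = -2 + (18 - 9*1 - 2*W + W*1) = -2 + (18 - 9 - 2*W + W) = -2 + (9 - W) = 7 - W)
p(1311, 266 - 1*727)/(-713270) - 1155444/y(-481, -1307) = (7 - (266 - 1*727))/(-713270) - 1155444/(2*(-481)/(-500 - 1307)) = (7 - (266 - 727))*(-1/713270) - 1155444/(2*(-481)/(-1807)) = (7 - 1*(-461))*(-1/713270) - 1155444/(2*(-481)*(-1/1807)) = (7 + 461)*(-1/713270) - 1155444/74/139 = 468*(-1/713270) - 1155444*139/74 = -234/356635 - 80303358/37 = -28638988088988/13195495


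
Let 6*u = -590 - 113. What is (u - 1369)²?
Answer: 79512889/36 ≈ 2.2087e+6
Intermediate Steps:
u = -703/6 (u = (-590 - 113)/6 = (⅙)*(-703) = -703/6 ≈ -117.17)
(u - 1369)² = (-703/6 - 1369)² = (-8917/6)² = 79512889/36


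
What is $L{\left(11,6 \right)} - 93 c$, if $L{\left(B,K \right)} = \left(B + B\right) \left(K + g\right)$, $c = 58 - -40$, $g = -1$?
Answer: $-9004$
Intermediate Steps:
$c = 98$ ($c = 58 + 40 = 98$)
$L{\left(B,K \right)} = 2 B \left(-1 + K\right)$ ($L{\left(B,K \right)} = \left(B + B\right) \left(K - 1\right) = 2 B \left(-1 + K\right)$)
$L{\left(11,6 \right)} - 93 c = 2 \cdot 11 \left(-1 + 6\right) - 9114 = 2 \cdot 11 \cdot 5 - 9114 = 110 - 9114 = -9004$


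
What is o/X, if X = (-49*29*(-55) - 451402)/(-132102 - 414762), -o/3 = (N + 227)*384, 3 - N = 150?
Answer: -50398986240/373247 ≈ -1.3503e+5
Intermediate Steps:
N = -147 (N = 3 - 1*150 = 3 - 150 = -147)
o = -92160 (o = -3*(-147 + 227)*384 = -240*384 = -3*30720 = -92160)
X = 373247/546864 (X = (-1421*(-55) - 451402)/(-546864) = (78155 - 451402)*(-1/546864) = -373247*(-1/546864) = 373247/546864 ≈ 0.68252)
o/X = -92160/373247/546864 = -92160*546864/373247 = -50398986240/373247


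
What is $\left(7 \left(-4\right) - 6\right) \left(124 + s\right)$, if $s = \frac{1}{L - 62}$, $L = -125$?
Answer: $- \frac{46374}{11} \approx -4215.8$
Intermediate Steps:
$s = - \frac{1}{187}$ ($s = \frac{1}{-125 - 62} = \frac{1}{-187} = - \frac{1}{187} \approx -0.0053476$)
$\left(7 \left(-4\right) - 6\right) \left(124 + s\right) = \left(7 \left(-4\right) - 6\right) \left(124 - \frac{1}{187}\right) = \left(-28 - 6\right) \frac{23187}{187} = \left(-34\right) \frac{23187}{187} = - \frac{46374}{11}$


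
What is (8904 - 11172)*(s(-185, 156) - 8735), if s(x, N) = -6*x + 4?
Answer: 17284428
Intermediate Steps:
s(x, N) = 4 - 6*x
(8904 - 11172)*(s(-185, 156) - 8735) = (8904 - 11172)*((4 - 6*(-185)) - 8735) = -2268*((4 + 1110) - 8735) = -2268*(1114 - 8735) = -2268*(-7621) = 17284428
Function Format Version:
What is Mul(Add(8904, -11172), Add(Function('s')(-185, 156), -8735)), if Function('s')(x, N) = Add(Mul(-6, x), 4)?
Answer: 17284428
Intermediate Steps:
Function('s')(x, N) = Add(4, Mul(-6, x))
Mul(Add(8904, -11172), Add(Function('s')(-185, 156), -8735)) = Mul(Add(8904, -11172), Add(Add(4, Mul(-6, -185)), -8735)) = Mul(-2268, Add(Add(4, 1110), -8735)) = Mul(-2268, Add(1114, -8735)) = Mul(-2268, -7621) = 17284428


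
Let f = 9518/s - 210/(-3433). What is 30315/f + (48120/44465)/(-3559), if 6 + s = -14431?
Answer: -47553733041126462981/938223077938988 ≈ -50685.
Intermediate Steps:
s = -14437 (s = -6 - 14431 = -14437)
f = -29643524/49562221 (f = 9518/(-14437) - 210/(-3433) = 9518*(-1/14437) - 210*(-1/3433) = -9518/14437 + 210/3433 = -29643524/49562221 ≈ -0.59811)
30315/f + (48120/44465)/(-3559) = 30315/(-29643524/49562221) + (48120/44465)/(-3559) = 30315*(-49562221/29643524) + (48120*(1/44465))*(-1/3559) = -1502478729615/29643524 + (9624/8893)*(-1/3559) = -1502478729615/29643524 - 9624/31650187 = -47553733041126462981/938223077938988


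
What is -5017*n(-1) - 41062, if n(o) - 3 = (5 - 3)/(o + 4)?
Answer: -178373/3 ≈ -59458.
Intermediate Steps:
n(o) = 3 + 2/(4 + o) (n(o) = 3 + (5 - 3)/(o + 4) = 3 + 2/(4 + o))
-5017*n(-1) - 41062 = -5017*(14 + 3*(-1))/(4 - 1) - 41062 = -5017*(14 - 3)/3 - 41062 = -5017*11/3 - 41062 = -55187/3 - 41062 = -178373/3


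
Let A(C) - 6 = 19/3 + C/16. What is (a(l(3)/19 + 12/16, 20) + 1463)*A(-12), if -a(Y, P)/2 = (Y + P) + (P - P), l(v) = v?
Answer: 7506695/456 ≈ 16462.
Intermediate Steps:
A(C) = 37/3 + C/16 (A(C) = 6 + (19/3 + C/16) = 37/3 + C/16)
a(Y, P) = -2*P - 2*Y (a(Y, P) = -2*((Y + P) + (P - P)) = -2*((P + Y) + 0) = -2*(P + Y) = -2*P - 2*Y)
(a(l(3)/19 + 12/16, 20) + 1463)*A(-12) = ((-2*20 - 2*(3/19 + 12/16)) + 1463)*(37/3 + (1/16)*(-12)) = ((-40 - 2*(3*(1/19) + 12*(1/16))) + 1463)*(37/3 - ¾) = ((-40 - 2*(3/19 + ¾)) + 1463)*(139/12) = ((-40 - 2*69/76) + 1463)*(139/12) = ((-40 - 69/38) + 1463)*(139/12) = (-1589/38 + 1463)*(139/12) = (54005/38)*(139/12) = 7506695/456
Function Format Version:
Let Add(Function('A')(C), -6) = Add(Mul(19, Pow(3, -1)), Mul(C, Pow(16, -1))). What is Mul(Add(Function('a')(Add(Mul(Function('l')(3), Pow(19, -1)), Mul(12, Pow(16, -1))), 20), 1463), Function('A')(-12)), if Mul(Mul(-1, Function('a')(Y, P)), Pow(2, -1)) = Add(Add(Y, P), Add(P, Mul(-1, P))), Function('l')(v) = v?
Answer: Rational(7506695, 456) ≈ 16462.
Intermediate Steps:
Function('A')(C) = Add(Rational(37, 3), Mul(Rational(1, 16), C)) (Function('A')(C) = Add(6, Add(Mul(19, Pow(3, -1)), Mul(C, Pow(16, -1)))) = Add(6, Add(Mul(19, Rational(1, 3)), Mul(C, Rational(1, 16)))) = Add(6, Add(Rational(19, 3), Mul(Rational(1, 16), C))) = Add(Rational(37, 3), Mul(Rational(1, 16), C)))
Function('a')(Y, P) = Add(Mul(-2, P), Mul(-2, Y)) (Function('a')(Y, P) = Mul(-2, Add(Add(Y, P), Add(P, Mul(-1, P)))) = Mul(-2, Add(Add(P, Y), 0)) = Mul(-2, Add(P, Y)) = Add(Mul(-2, P), Mul(-2, Y)))
Mul(Add(Function('a')(Add(Mul(Function('l')(3), Pow(19, -1)), Mul(12, Pow(16, -1))), 20), 1463), Function('A')(-12)) = Mul(Add(Add(Mul(-2, 20), Mul(-2, Add(Mul(3, Pow(19, -1)), Mul(12, Pow(16, -1))))), 1463), Add(Rational(37, 3), Mul(Rational(1, 16), -12))) = Mul(Add(Add(-40, Mul(-2, Add(Mul(3, Rational(1, 19)), Mul(12, Rational(1, 16))))), 1463), Add(Rational(37, 3), Rational(-3, 4))) = Mul(Add(Add(-40, Mul(-2, Add(Rational(3, 19), Rational(3, 4)))), 1463), Rational(139, 12)) = Mul(Add(Add(-40, Mul(-2, Rational(69, 76))), 1463), Rational(139, 12)) = Mul(Add(Add(-40, Rational(-69, 38)), 1463), Rational(139, 12)) = Mul(Add(Rational(-1589, 38), 1463), Rational(139, 12)) = Mul(Rational(54005, 38), Rational(139, 12)) = Rational(7506695, 456)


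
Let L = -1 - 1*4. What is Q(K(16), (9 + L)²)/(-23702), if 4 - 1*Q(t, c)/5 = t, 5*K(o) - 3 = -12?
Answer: -29/23702 ≈ -0.0012235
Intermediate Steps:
L = -5 (L = -1 - 4 = -5)
K(o) = -9/5 (K(o) = ⅗ + (⅕)*(-12) = ⅗ - 12/5 = -9/5)
Q(t, c) = 20 - 5*t
Q(K(16), (9 + L)²)/(-23702) = (20 - 5*(-9/5))/(-23702) = (20 + 9)*(-1/23702) = 29*(-1/23702) = -29/23702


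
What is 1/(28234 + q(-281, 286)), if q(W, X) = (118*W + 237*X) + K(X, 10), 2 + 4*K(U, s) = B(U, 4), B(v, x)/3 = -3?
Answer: 4/251421 ≈ 1.5910e-5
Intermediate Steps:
B(v, x) = -9 (B(v, x) = 3*(-3) = -9)
K(U, s) = -11/4 (K(U, s) = -½ + (¼)*(-9) = -½ - 9/4 = -11/4)
q(W, X) = -11/4 + 118*W + 237*X (q(W, X) = (118*W + 237*X) - 11/4 = -11/4 + 118*W + 237*X)
1/(28234 + q(-281, 286)) = 1/(28234 + (-11/4 + 118*(-281) + 237*286)) = 1/(28234 + (-11/4 - 33158 + 67782)) = 1/(28234 + 138485/4) = 1/(251421/4) = 4/251421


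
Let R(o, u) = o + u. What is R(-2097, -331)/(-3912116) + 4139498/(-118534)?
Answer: -155710659204/4458834211 ≈ -34.922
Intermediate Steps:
R(-2097, -331)/(-3912116) + 4139498/(-118534) = (-2097 - 331)/(-3912116) + 4139498/(-118534) = -2428*(-1/3912116) + 4139498*(-1/118534) = 607/978029 - 2069749/59267 = -155710659204/4458834211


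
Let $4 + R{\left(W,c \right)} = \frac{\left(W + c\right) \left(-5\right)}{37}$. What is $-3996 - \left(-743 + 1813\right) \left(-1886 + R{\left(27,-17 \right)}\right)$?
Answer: $\frac{74730748}{37} \approx 2.0198 \cdot 10^{6}$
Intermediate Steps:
$R{\left(W,c \right)} = -4 - \frac{5 W}{37} - \frac{5 c}{37}$ ($R{\left(W,c \right)} = -4 + \frac{\left(W + c\right) \left(-5\right)}{37} = -4 + \left(- 5 W - 5 c\right) \frac{1}{37} = -4 - \left(\frac{5 W}{37} + \frac{5 c}{37}\right) = -4 - \frac{5 W}{37} - \frac{5 c}{37}$)
$-3996 - \left(-743 + 1813\right) \left(-1886 + R{\left(27,-17 \right)}\right) = -3996 - \left(-743 + 1813\right) \left(-1886 - \frac{198}{37}\right) = -3996 - 1070 \left(-1886 - \frac{198}{37}\right) = -3996 - 1070 \left(- \frac{69980}{37}\right) = -3996 - - \frac{74878600}{37} = -3996 + \frac{74878600}{37} = \frac{74730748}{37}$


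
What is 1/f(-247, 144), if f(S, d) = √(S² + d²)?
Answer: √81745/81745 ≈ 0.0034976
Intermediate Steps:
1/f(-247, 144) = 1/(√((-247)² + 144²)) = 1/(√(61009 + 20736)) = 1/(√81745) = √81745/81745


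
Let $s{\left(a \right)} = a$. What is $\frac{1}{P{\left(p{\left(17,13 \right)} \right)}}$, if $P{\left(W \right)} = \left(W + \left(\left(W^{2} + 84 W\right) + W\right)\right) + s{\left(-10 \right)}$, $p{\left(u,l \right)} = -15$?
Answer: $- \frac{1}{1075} \approx -0.00093023$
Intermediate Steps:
$P{\left(W \right)} = -10 + W^{2} + 86 W$ ($P{\left(W \right)} = \left(W + \left(\left(W^{2} + 84 W\right) + W\right)\right) - 10 = \left(W + \left(W^{2} + 85 W\right)\right) - 10 = \left(W^{2} + 86 W\right) - 10 = -10 + W^{2} + 86 W$)
$\frac{1}{P{\left(p{\left(17,13 \right)} \right)}} = \frac{1}{-10 + \left(-15\right)^{2} + 86 \left(-15\right)} = \frac{1}{-10 + 225 - 1290} = \frac{1}{-1075} = - \frac{1}{1075}$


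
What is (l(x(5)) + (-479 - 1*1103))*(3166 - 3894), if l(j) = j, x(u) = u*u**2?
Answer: 1060696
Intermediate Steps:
x(u) = u**3
(l(x(5)) + (-479 - 1*1103))*(3166 - 3894) = (5**3 + (-479 - 1*1103))*(3166 - 3894) = (125 + (-479 - 1103))*(-728) = (125 - 1582)*(-728) = -1457*(-728) = 1060696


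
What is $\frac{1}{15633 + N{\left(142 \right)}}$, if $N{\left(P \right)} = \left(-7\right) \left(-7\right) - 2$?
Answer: $\frac{1}{15680} \approx 6.3775 \cdot 10^{-5}$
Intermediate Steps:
$N{\left(P \right)} = 47$ ($N{\left(P \right)} = 49 - 2 = 47$)
$\frac{1}{15633 + N{\left(142 \right)}} = \frac{1}{15633 + 47} = \frac{1}{15680}$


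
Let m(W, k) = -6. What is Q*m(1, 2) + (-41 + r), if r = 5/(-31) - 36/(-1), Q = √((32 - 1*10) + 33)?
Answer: -160/31 - 6*√55 ≈ -49.659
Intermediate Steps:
Q = √55 (Q = √((32 - 10) + 33) = √(22 + 33) = √55 ≈ 7.4162)
r = 1111/31 (r = 5*(-1/31) - 36*(-1) = -5/31 + 36 = 1111/31 ≈ 35.839)
Q*m(1, 2) + (-41 + r) = √55*(-6) + (-41 + 1111/31) = -6*√55 - 160/31 = -160/31 - 6*√55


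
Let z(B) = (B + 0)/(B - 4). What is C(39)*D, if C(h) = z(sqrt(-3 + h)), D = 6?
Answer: 18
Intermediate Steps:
z(B) = B/(-4 + B)
C(h) = sqrt(-3 + h)/(-4 + sqrt(-3 + h))
C(39)*D = (sqrt(-3 + 39)/(-4 + sqrt(-3 + 39)))*6 = (sqrt(36)/(-4 + sqrt(36)))*6 = (6/(-4 + 6))*6 = (6/2)*6 = ((1/2)*6)*6 = 3*6 = 18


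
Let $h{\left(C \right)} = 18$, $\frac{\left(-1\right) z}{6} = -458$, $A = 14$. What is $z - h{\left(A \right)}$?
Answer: $2730$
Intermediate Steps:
$z = 2748$ ($z = \left(-6\right) \left(-458\right) = 2748$)
$z - h{\left(A \right)} = 2748 - 18 = 2730$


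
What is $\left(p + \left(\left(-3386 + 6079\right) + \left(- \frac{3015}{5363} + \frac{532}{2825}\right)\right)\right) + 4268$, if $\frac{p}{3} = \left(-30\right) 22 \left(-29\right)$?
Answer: $\frac{975397066716}{15150475} \approx 64381.0$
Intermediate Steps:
$p = 57420$ ($p = 3 \left(-30\right) 22 \left(-29\right) = 3 \left(\left(-660\right) \left(-29\right)\right) = 3 \cdot 19140 = 57420$)
$\left(p + \left(\left(-3386 + 6079\right) + \left(- \frac{3015}{5363} + \frac{532}{2825}\right)\right)\right) + 4268 = \left(57420 + \left(\left(-3386 + 6079\right) + \left(- \frac{3015}{5363} + \frac{532}{2825}\right)\right)\right) + 4268 = \left(57420 + \left(2693 + \left(\left(-3015\right) \frac{1}{5363} + 532 \cdot \frac{1}{2825}\right)\right)\right) + 4268 = \left(57420 + \left(2693 + \left(- \frac{3015}{5363} + \frac{532}{2825}\right)\right)\right) + 4268 = \left(57420 + \left(2693 - \frac{5664259}{15150475}\right)\right) + 4268 = \left(57420 + \frac{40794564916}{15150475}\right) + 4268 = \frac{910734839416}{15150475} + 4268 = \frac{975397066716}{15150475}$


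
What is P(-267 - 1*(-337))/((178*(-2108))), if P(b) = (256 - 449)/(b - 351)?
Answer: -193/105437944 ≈ -1.8305e-6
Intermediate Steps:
P(b) = -193/(-351 + b)
P(-267 - 1*(-337))/((178*(-2108))) = (-193/(-351 + (-267 - 1*(-337))))/((178*(-2108))) = -193/(-351 + (-267 + 337))/(-375224) = -193/(-351 + 70)*(-1/375224) = -193/(-281)*(-1/375224) = -193*(-1/281)*(-1/375224) = (193/281)*(-1/375224) = -193/105437944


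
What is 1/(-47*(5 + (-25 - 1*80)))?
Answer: 1/4700 ≈ 0.00021277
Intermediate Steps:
1/(-47*(5 + (-25 - 1*80))) = 1/(-47*(5 + (-25 - 80))) = 1/(-47*(5 - 105)) = 1/(-47*(-100)) = 1/4700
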